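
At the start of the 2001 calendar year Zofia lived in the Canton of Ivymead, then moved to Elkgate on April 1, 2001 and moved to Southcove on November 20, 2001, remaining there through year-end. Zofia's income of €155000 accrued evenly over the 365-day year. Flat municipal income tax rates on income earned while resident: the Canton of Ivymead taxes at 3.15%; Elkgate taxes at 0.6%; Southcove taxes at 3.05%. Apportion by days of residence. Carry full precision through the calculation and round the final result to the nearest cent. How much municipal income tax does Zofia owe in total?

€2341.56

The Canton of Ivymead, January 1 – March 31, 2001: 90 days → €155000 × 3.15% × 90/365 = €1203.9041
Elkgate, April 1 – November 19, 2001: 233 days → €155000 × 0.6% × 233/365 = €593.6712
Southcove, November 20 – December 31, 2001: 42 days → €155000 × 3.05% × 42/365 = €543.9863
Total = €2341.5616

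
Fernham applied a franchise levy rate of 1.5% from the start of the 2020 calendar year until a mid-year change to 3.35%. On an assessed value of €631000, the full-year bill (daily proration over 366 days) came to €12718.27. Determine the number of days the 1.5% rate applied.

264 days

Let d = days at the first rate; then 366 − d days at the second rate.
€631000 × [1.5%·d + 3.35%·(366−d)] / 366 = €12718.27
Solving gives d = 264, so the new rate took effect on 21 September 2020.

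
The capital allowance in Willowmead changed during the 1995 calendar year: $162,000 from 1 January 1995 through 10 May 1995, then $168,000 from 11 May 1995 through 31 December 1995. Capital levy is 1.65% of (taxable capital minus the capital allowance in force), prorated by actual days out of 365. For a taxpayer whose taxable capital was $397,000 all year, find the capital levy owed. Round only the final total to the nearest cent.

1 January – 10 May 1995: 130 days, exemption $162,000 → ($397,000 − $162,000) × 1.65% × 130/365 = $1,381.0274
11 May – 31 December 1995: 235 days, exemption $168,000 → ($397,000 − $168,000) × 1.65% × 235/365 = $2,432.7329
Total = $3,813.7603

$3,813.76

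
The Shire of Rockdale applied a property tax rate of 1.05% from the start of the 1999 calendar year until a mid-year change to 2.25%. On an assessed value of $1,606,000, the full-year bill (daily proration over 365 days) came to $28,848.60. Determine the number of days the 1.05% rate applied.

Let d = days at the first rate; then 365 − d days at the second rate.
$1,606,000 × [1.05%·d + 2.25%·(365−d)] / 365 = $28,848.60
Solving gives d = 138, so the new rate took effect on 19 May 1999.

138 days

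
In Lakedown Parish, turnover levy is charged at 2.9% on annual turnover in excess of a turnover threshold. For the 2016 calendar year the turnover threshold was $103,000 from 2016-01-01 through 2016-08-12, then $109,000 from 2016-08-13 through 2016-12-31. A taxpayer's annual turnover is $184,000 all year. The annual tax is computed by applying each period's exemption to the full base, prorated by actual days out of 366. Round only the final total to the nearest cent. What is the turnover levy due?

2016-01-01 to 2016-08-12: 225 days, exemption $103,000 → ($184,000 − $103,000) × 2.9% × 225/366 = $1,444.0574
2016-08-13 to 2016-12-31: 141 days, exemption $109,000 → ($184,000 − $109,000) × 2.9% × 141/366 = $837.9098
Total = $2,281.9672

$2,281.97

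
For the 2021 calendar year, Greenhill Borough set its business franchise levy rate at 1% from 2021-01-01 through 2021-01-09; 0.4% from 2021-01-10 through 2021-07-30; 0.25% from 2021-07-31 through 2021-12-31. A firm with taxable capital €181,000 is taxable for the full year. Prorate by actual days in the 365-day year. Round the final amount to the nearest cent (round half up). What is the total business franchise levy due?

€636.23

2021-01-01 to 2021-01-09: 9 days at 1% → €181,000 × 1% × 9/365 = €44.6301
2021-01-10 to 2021-07-30: 202 days at 0.4% → €181,000 × 0.4% × 202/365 = €400.6795
2021-07-31 to 2021-12-31: 154 days at 0.25% → €181,000 × 0.25% × 154/365 = €190.9178
Total = €636.2274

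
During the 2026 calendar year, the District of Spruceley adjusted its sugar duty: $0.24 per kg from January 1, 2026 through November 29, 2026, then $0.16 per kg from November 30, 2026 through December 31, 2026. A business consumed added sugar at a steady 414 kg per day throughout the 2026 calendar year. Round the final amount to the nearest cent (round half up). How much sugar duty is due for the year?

January 1 – November 29, 2026: 333 days × 414 kg/day = 137,862 kg at $0.24/kg → $33,086.88
November 30 – December 31, 2026: 32 days × 414 kg/day = 13,248 kg at $0.16/kg → $2,119.68

$35,206.56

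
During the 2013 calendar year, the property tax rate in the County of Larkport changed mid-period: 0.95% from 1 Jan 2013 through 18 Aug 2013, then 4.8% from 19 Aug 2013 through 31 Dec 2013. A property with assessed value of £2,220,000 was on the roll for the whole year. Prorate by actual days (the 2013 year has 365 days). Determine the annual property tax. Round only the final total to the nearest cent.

1 Jan – 18 Aug 2013: 230 days at 0.95% → £2,220,000 × 0.95% × 230/365 = £13,289.5890
19 Aug – 31 Dec 2013: 135 days at 4.8% → £2,220,000 × 4.8% × 135/365 = £39,412.6027
Total = £52,702.1918

£52,702.19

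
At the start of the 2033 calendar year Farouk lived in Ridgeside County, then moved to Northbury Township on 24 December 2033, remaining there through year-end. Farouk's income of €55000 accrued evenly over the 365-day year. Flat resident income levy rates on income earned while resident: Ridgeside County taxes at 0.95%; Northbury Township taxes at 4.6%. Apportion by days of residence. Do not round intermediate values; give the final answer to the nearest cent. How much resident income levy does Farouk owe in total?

€566.50

Ridgeside County, 1 January – 23 December 2033: 357 days → €55000 × 0.95% × 357/365 = €511.0479
Northbury Township, 24 December – 31 December 2033: 8 days → €55000 × 4.6% × 8/365 = €55.4521
Total = €566.5000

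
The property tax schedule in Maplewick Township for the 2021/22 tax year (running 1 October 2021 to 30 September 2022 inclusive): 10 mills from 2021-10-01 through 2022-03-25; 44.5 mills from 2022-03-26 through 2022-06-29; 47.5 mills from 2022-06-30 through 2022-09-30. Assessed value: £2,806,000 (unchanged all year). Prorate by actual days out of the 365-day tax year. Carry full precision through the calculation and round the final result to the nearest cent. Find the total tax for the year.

£80,332.32

2021-10-01 to 2022-03-25: 176 days at 10 mills → £2,806,000 × 1% × 176/365 = £13,530.3014
2022-03-26 to 2022-06-29: 96 days at 44.5 mills → £2,806,000 × 4.45% × 96/365 = £32,841.7315
2022-06-30 to 2022-09-30: 93 days at 47.5 mills → £2,806,000 × 4.75% × 93/365 = £33,960.2877
Total = £80,332.3205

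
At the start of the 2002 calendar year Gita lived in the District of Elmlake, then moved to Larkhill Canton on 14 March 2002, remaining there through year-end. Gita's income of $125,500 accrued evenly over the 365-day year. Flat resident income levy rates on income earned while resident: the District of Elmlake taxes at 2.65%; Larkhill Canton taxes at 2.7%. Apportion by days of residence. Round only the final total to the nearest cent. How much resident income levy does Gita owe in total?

$3,376.12

The District of Elmlake, 1 January – 13 March 2002: 72 days → $125,500 × 2.65% × 72/365 = $656.0384
Larkhill Canton, 14 March – 31 December 2002: 293 days → $125,500 × 2.7% × 293/365 = $2,720.0836
Total = $3,376.1219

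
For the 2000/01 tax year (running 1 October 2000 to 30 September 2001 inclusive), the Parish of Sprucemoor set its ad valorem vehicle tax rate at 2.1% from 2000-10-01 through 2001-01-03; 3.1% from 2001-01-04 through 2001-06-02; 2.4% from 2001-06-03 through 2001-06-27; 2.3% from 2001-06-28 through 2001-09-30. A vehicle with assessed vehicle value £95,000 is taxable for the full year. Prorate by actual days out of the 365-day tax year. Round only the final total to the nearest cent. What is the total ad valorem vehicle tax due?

£2,454.38

2000-10-01 to 2001-01-03: 95 days at 2.1% → £95,000 × 2.1% × 95/365 = £519.2466
2001-01-04 to 2001-06-02: 150 days at 3.1% → £95,000 × 3.1% × 150/365 = £1,210.2740
2001-06-03 to 2001-06-27: 25 days at 2.4% → £95,000 × 2.4% × 25/365 = £156.1644
2001-06-28 to 2001-09-30: 95 days at 2.3% → £95,000 × 2.3% × 95/365 = £568.6986
Total = £2,454.3836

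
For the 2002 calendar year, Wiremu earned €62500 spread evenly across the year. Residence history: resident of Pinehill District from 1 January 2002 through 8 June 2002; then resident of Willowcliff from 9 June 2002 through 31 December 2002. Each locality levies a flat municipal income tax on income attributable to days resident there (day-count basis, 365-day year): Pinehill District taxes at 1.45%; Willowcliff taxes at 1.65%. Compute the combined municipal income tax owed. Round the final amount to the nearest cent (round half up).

€976.80

Pinehill District, 1 January – 8 June 2002: 159 days → €62500 × 1.45% × 159/365 = €394.7774
Willowcliff, 9 June – 31 December 2002: 206 days → €62500 × 1.65% × 206/365 = €582.0205
Total = €976.7979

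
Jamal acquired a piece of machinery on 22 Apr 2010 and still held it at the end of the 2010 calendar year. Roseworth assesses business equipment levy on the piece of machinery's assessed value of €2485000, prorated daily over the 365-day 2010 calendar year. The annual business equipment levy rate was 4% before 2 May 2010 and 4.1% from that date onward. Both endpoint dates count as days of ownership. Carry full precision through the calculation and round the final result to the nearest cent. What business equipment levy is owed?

22 Apr – 1 May 2010: 10 days at 4% → €2485000 × 4% × 10/365 = €2723.2877
2 May – 31 Dec 2010: 244 days at 4.1% → €2485000 × 4.1% × 244/365 = €68109.4247
Total = €70832.7123

€70832.71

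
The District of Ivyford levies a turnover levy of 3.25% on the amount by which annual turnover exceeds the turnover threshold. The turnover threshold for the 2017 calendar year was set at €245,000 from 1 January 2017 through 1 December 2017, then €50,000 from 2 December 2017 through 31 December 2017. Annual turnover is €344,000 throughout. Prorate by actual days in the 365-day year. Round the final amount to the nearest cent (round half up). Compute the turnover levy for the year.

1 January – 1 December 2017: 335 days, exemption €245,000 → (€344,000 − €245,000) × 3.25% × 335/365 = €2,953.0479
2 December – 31 December 2017: 30 days, exemption €50,000 → (€344,000 − €50,000) × 3.25% × 30/365 = €785.3425
Total = €3,738.3904

€3,738.39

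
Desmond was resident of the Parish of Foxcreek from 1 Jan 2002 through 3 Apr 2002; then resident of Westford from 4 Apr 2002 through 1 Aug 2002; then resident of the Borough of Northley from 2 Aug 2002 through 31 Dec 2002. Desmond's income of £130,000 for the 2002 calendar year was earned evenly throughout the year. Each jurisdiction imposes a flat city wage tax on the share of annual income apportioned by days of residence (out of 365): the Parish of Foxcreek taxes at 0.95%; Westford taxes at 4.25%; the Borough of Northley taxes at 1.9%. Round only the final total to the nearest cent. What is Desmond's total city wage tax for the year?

£3,159.71

The Parish of Foxcreek, 1 Jan – 3 Apr 2002: 93 days → £130,000 × 0.95% × 93/365 = £314.6712
Westford, 4 Apr – 1 Aug 2002: 120 days → £130,000 × 4.25% × 120/365 = £1,816.4384
The Borough of Northley, 2 Aug – 31 Dec 2002: 152 days → £130,000 × 1.9% × 152/365 = £1,028.6027
Total = £3,159.7123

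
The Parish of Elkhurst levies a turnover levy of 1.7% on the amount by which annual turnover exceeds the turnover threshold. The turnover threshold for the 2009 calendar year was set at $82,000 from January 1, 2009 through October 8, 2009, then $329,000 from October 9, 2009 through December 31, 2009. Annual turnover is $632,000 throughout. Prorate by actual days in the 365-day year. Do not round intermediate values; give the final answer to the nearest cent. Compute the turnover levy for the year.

$8,383.65

January 1 – October 8, 2009: 281 days, exemption $82,000 → ($632,000 − $82,000) × 1.7% × 281/365 = $7,198.2192
October 9 – December 31, 2009: 84 days, exemption $329,000 → ($632,000 − $329,000) × 1.7% × 84/365 = $1,185.4356
Total = $8,383.6548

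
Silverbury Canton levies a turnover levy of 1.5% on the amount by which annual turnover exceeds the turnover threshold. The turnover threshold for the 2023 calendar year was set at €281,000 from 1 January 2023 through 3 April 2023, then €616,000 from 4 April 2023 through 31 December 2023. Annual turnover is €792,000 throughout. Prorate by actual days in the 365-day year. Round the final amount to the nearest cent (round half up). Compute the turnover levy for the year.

1 January – 3 April 2023: 93 days, exemption €281,000 → (€792,000 − €281,000) × 1.5% × 93/365 = €1,953.0000
4 April – 31 December 2023: 272 days, exemption €616,000 → (€792,000 − €616,000) × 1.5% × 272/365 = €1,967.3425
Total = €3,920.3425

€3,920.34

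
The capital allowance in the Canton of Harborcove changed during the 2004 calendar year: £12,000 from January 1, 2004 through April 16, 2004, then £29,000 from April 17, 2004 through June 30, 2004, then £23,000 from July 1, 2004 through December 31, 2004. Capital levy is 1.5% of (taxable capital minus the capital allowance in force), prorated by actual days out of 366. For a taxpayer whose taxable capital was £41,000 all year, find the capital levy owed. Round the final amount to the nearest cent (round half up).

£299.80

January 1 – April 16, 2004: 107 days, exemption £12,000 → (£41,000 − £12,000) × 1.5% × 107/366 = £127.1721
April 17 – June 30, 2004: 75 days, exemption £29,000 → (£41,000 − £29,000) × 1.5% × 75/366 = £36.8852
July 1 – December 31, 2004: 184 days, exemption £23,000 → (£41,000 − £23,000) × 1.5% × 184/366 = £135.7377
Total = £299.7951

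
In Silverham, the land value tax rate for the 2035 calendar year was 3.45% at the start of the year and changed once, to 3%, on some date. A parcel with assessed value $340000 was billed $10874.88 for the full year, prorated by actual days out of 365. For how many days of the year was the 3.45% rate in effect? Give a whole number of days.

161 days

Let d = days at the first rate; then 365 − d days at the second rate.
$340000 × [3.45%·d + 3%·(365−d)] / 365 = $10874.88
Solving gives d = 161, so the new rate took effect on June 11, 2035.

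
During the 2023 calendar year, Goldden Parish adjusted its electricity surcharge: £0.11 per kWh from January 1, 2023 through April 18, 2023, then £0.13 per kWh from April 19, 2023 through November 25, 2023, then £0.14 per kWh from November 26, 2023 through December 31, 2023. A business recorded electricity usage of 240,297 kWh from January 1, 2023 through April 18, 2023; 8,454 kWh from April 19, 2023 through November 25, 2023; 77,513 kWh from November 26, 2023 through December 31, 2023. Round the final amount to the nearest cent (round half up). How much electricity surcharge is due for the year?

January 1 – April 18, 2023: 240,297 kWh at £0.11/kWh → £26,432.67
April 19 – November 25, 2023: 8,454 kWh at £0.13/kWh → £1,099.02
November 26 – December 31, 2023: 77,513 kWh at £0.14/kWh → £10,851.82

£38,383.51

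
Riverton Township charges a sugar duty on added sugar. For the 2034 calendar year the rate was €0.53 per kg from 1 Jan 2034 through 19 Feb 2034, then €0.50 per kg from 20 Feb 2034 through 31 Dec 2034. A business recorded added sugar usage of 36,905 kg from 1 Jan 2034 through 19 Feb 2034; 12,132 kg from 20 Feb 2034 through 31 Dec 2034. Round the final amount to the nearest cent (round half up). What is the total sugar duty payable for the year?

1 Jan – 19 Feb 2034: 36,905 kg at €0.53/kg → €19559.65
20 Feb – 31 Dec 2034: 12,132 kg at €0.50/kg → €6066.00

€25625.65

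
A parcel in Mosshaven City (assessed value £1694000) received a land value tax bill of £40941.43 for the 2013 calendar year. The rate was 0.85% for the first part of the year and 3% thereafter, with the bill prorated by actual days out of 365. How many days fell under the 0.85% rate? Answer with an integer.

99 days

Let d = days at the first rate; then 365 − d days at the second rate.
£1694000 × [0.85%·d + 3%·(365−d)] / 365 = £40941.43
Solving gives d = 99, so the new rate took effect on 10 April 2013.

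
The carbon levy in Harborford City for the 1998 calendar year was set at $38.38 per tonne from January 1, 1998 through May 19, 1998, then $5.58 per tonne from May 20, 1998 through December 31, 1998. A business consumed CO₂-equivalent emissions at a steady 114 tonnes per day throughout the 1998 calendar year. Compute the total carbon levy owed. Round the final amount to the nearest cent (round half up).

January 1 – May 19, 1998: 139 days × 114 tonnes/day = 15,846 tonnes at $38.38/tonne → $608169.48
May 20 – December 31, 1998: 226 days × 114 tonnes/day = 25,764 tonnes at $5.58/tonne → $143763.12

$751932.60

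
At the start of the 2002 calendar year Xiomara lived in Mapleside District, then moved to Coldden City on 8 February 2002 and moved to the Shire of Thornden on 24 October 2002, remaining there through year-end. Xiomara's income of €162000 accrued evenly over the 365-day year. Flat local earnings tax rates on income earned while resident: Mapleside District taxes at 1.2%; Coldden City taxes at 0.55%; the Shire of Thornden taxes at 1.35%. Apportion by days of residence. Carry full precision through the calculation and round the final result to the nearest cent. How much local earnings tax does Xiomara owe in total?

€1245.62

Mapleside District, 1 January – 7 February 2002: 38 days → €162000 × 1.2% × 38/365 = €202.3890
Coldden City, 8 February – 23 October 2002: 258 days → €162000 × 0.55% × 258/365 = €629.8027
The Shire of Thornden, 24 October – 31 December 2002: 69 days → €162000 × 1.35% × 69/365 = €413.4329
Total = €1245.6247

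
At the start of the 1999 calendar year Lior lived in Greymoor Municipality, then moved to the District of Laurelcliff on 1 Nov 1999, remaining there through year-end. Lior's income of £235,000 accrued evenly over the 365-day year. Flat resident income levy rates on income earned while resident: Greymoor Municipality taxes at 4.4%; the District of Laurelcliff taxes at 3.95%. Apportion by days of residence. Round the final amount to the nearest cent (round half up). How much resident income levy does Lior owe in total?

£10,163.27

Greymoor Municipality, 1 Jan – 31 Oct 1999: 304 days → £235,000 × 4.4% × 304/365 = £8,611.9452
The District of Laurelcliff, 1 Nov – 31 Dec 1999: 61 days → £235,000 × 3.95% × 61/365 = £1,551.3219
Total = £10,163.2671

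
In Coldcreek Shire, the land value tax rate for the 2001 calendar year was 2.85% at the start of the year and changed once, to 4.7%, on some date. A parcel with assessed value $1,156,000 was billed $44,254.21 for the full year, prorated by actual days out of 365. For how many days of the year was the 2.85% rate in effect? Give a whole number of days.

172 days

Let d = days at the first rate; then 365 − d days at the second rate.
$1,156,000 × [2.85%·d + 4.7%·(365−d)] / 365 = $44,254.21
Solving gives d = 172, so the new rate took effect on 22 June 2001.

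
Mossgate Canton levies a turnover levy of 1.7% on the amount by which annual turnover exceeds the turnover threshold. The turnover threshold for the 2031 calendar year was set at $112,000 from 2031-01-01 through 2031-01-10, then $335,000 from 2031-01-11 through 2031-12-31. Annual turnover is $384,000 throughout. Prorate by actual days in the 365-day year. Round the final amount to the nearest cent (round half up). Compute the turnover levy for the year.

$936.86

2031-01-01 to 2031-01-10: 10 days, exemption $112,000 → ($384,000 − $112,000) × 1.7% × 10/365 = $126.6849
2031-01-11 to 2031-12-31: 355 days, exemption $335,000 → ($384,000 − $335,000) × 1.7% × 355/365 = $810.1781
Total = $936.8630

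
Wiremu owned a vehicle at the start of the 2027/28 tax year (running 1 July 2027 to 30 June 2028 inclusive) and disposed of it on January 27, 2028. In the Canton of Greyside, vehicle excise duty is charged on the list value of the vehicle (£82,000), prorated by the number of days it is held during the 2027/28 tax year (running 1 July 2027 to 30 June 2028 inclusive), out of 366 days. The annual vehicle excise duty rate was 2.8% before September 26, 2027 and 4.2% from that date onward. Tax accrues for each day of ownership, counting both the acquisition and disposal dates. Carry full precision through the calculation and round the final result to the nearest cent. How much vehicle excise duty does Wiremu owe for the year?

July 1 – September 25, 2027: 87 days at 2.8% → £82,000 × 2.8% × 87/366 = £545.7705
September 26, 2027 – January 27, 2028: 124 days at 4.2% → £82,000 × 4.2% × 124/366 = £1,166.8197
Total = £1,712.5902

£1,712.59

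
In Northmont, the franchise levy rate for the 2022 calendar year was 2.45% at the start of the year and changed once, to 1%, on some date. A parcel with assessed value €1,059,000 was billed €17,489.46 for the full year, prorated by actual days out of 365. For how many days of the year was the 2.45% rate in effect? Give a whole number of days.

164 days

Let d = days at the first rate; then 365 − d days at the second rate.
€1,059,000 × [2.45%·d + 1%·(365−d)] / 365 = €17,489.46
Solving gives d = 164, so the new rate took effect on June 14, 2022.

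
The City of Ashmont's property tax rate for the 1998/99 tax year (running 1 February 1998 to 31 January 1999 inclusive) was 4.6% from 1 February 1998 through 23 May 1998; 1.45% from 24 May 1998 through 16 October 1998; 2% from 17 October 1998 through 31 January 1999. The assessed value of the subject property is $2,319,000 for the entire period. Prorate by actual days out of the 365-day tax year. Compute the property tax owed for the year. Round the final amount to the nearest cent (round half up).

$59,779.37

1 February – 23 May 1998: 112 days at 4.6% → $2,319,000 × 4.6% × 112/365 = $32,732.8438
24 May – 16 October 1998: 146 days at 1.45% → $2,319,000 × 1.45% × 146/365 = $13,450.2000
17 October 1998 – 31 January 1999: 107 days at 2% → $2,319,000 × 2% × 107/365 = $13,596.3288
Total = $59,779.3726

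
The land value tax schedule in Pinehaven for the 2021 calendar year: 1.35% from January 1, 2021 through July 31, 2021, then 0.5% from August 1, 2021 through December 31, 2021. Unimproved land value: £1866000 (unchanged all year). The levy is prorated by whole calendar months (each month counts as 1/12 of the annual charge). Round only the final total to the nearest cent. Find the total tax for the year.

January 1 – July 31, 2021: 7 months at 1.35% → £1866000 × 1.35% × 7/12 = £14694.7500
August 1 – December 31, 2021: 5 months at 0.5% → £1866000 × 0.5% × 5/12 = £3887.5000
Total = £18582.2500

£18582.25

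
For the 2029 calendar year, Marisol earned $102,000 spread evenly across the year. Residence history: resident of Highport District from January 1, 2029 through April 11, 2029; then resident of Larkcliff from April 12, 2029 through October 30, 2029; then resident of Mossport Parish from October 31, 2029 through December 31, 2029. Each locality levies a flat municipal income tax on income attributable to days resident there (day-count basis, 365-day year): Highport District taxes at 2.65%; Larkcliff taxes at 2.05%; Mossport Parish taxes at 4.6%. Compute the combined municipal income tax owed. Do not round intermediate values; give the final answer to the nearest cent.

Highport District, January 1 – April 11, 2029: 101 days → $102,000 × 2.65% × 101/365 = $747.9534
Larkcliff, April 12 – October 30, 2029: 202 days → $102,000 × 2.05% × 202/365 = $1,157.2110
Mossport Parish, October 31 – December 31, 2029: 62 days → $102,000 × 4.6% × 62/365 = $796.9973
Total = $2,702.1616

$2,702.16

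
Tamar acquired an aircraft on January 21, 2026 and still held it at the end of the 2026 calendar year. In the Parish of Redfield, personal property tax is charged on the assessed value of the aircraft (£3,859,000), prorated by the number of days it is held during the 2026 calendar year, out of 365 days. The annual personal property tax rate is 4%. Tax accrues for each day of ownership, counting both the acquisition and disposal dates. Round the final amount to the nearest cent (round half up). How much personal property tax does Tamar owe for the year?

£145,901.92

Days held (January 21 – December 31, 2026): 345 out of 365
Tax = £3,859,000 × 4% × 345/365 = £145,901.9178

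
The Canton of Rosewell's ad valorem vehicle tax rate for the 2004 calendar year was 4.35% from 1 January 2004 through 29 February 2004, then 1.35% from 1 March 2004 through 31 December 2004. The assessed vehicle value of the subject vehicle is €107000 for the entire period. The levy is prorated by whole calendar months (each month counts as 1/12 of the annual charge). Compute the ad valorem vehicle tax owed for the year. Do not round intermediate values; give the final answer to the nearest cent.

1 January – 29 February 2004: 2 months at 4.35% → €107000 × 4.35% × 2/12 = €775.7500
1 March – 31 December 2004: 10 months at 1.35% → €107000 × 1.35% × 10/12 = €1203.7500
Total = €1979.5000

€1979.50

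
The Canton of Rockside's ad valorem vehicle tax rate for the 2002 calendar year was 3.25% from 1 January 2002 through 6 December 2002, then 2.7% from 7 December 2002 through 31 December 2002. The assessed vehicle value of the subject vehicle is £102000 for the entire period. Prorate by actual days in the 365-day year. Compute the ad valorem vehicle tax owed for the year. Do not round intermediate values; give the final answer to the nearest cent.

1 January – 6 December 2002: 340 days at 3.25% → £102000 × 3.25% × 340/365 = £3087.9452
7 December – 31 December 2002: 25 days at 2.7% → £102000 × 2.7% × 25/365 = £188.6301
Total = £3276.5753

£3276.58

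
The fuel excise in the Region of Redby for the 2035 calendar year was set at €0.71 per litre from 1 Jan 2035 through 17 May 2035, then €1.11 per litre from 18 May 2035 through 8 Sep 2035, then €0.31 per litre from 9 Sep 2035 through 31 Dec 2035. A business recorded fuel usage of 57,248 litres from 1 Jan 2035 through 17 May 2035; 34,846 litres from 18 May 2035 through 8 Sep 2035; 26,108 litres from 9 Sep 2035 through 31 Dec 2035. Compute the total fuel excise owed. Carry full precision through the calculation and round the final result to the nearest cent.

€87418.62

1 Jan – 17 May 2035: 57,248 litres at €0.71/litre → €40646.08
18 May – 8 Sep 2035: 34,846 litres at €1.11/litre → €38679.06
9 Sep – 31 Dec 2035: 26,108 litres at €0.31/litre → €8093.48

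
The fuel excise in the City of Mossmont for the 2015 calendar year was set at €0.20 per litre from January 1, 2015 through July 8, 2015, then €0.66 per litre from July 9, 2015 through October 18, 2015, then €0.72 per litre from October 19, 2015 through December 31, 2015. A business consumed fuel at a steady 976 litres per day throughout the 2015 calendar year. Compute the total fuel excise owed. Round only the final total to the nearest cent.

€154598.40

January 1 – July 8, 2015: 189 days × 976 litres/day = 184,464 litres at €0.20/litre → €36892.80
July 9 – October 18, 2015: 102 days × 976 litres/day = 99,552 litres at €0.66/litre → €65704.32
October 19 – December 31, 2015: 74 days × 976 litres/day = 72,224 litres at €0.72/litre → €52001.28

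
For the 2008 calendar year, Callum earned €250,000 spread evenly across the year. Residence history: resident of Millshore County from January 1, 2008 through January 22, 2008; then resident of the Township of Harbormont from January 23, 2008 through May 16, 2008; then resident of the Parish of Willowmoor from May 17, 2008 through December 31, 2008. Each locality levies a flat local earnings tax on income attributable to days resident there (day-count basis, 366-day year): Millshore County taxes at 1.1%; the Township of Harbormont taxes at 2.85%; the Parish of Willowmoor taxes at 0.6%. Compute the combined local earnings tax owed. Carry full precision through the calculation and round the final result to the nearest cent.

€3,342.55

Millshore County, January 1 – January 22, 2008: 22 days → €250,000 × 1.1% × 22/366 = €165.3005
The Township of Harbormont, January 23 – May 16, 2008: 115 days → €250,000 × 2.85% × 115/366 = €2,238.7295
The Parish of Willowmoor, May 17 – December 31, 2008: 229 days → €250,000 × 0.6% × 229/366 = €938.5246
Total = €3,342.5546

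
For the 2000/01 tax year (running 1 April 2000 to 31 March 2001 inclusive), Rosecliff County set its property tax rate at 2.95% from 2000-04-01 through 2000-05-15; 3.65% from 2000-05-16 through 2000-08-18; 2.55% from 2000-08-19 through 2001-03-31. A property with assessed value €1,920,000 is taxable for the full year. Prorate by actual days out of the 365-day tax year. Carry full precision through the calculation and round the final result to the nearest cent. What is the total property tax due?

€55,403.84

2000-04-01 to 2000-05-15: 45 days at 2.95% → €1,920,000 × 2.95% × 45/365 = €6,983.0137
2000-05-16 to 2000-08-18: 95 days at 3.65% → €1,920,000 × 3.65% × 95/365 = €18,240.0000
2000-08-19 to 2001-03-31: 225 days at 2.55% → €1,920,000 × 2.55% × 225/365 = €30,180.8219
Total = €55,403.8356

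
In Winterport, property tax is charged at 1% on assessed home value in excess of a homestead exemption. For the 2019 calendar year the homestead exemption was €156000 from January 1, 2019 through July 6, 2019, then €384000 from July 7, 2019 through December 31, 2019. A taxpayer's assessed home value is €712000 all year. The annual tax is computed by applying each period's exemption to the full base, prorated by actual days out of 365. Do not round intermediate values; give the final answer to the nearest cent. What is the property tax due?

January 1 – July 6, 2019: 187 days, exemption €156000 → (€712000 − €156000) × 1% × 187/365 = €2848.5479
July 7 – December 31, 2019: 178 days, exemption €384000 → (€712000 − €384000) × 1% × 178/365 = €1599.5616
Total = €4448.1096

€4448.11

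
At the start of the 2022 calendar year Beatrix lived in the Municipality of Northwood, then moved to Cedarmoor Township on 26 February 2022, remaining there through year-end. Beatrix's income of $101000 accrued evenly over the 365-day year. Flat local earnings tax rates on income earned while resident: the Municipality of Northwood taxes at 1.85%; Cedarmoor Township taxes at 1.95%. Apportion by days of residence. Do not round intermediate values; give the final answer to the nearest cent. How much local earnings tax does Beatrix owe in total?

$1954.00

The Municipality of Northwood, 1 January – 25 February 2022: 56 days → $101000 × 1.85% × 56/365 = $286.6740
Cedarmoor Township, 26 February – 31 December 2022: 309 days → $101000 × 1.95% × 309/365 = $1667.3301
Total = $1954.0041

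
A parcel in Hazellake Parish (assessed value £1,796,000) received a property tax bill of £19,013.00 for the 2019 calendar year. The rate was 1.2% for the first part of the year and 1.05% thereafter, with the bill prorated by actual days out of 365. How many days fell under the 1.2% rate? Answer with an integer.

21 days

Let d = days at the first rate; then 365 − d days at the second rate.
£1,796,000 × [1.2%·d + 1.05%·(365−d)] / 365 = £19,013.00
Solving gives d = 21, so the new rate took effect on 22 January 2019.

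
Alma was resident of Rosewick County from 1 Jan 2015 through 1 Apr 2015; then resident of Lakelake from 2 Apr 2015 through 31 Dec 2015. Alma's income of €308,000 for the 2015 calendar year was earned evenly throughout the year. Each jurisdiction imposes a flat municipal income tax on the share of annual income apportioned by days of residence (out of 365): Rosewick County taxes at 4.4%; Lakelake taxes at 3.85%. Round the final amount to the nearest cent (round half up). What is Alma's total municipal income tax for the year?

€12,280.34

Rosewick County, 1 Jan – 1 Apr 2015: 91 days → €308,000 × 4.4% × 91/365 = €3,378.7178
Lakelake, 2 Apr – 31 Dec 2015: 274 days → €308,000 × 3.85% × 274/365 = €8,901.6219
Total = €12,280.3397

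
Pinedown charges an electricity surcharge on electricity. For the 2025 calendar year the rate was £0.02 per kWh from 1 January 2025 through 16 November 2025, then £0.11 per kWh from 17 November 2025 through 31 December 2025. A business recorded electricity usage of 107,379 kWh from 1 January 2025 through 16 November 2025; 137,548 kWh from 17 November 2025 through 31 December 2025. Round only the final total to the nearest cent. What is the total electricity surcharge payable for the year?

£17,277.86

1 January – 16 November 2025: 107,379 kWh at £0.02/kWh → £2,147.58
17 November – 31 December 2025: 137,548 kWh at £0.11/kWh → £15,130.28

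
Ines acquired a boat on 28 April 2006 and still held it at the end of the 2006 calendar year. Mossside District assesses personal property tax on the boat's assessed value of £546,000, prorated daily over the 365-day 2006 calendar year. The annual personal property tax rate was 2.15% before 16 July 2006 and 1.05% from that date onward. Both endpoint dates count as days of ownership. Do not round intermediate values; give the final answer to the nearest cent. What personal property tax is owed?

28 April – 15 July 2006: 79 days at 2.15% → £546,000 × 2.15% × 79/365 = £2,540.7699
16 July – 31 December 2006: 169 days at 1.05% → £546,000 × 1.05% × 169/365 = £2,654.4575
Total = £5,195.2274

£5,195.23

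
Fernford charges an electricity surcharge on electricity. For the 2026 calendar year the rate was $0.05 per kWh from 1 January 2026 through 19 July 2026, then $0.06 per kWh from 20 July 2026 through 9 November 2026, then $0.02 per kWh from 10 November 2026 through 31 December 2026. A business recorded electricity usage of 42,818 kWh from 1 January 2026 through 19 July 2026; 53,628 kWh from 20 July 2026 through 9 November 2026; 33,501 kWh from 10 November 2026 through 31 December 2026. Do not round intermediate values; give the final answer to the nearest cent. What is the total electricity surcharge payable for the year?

1 January – 19 July 2026: 42,818 kWh at $0.05/kWh → $2140.90
20 July – 9 November 2026: 53,628 kWh at $0.06/kWh → $3217.68
10 November – 31 December 2026: 33,501 kWh at $0.02/kWh → $670.02

$6028.60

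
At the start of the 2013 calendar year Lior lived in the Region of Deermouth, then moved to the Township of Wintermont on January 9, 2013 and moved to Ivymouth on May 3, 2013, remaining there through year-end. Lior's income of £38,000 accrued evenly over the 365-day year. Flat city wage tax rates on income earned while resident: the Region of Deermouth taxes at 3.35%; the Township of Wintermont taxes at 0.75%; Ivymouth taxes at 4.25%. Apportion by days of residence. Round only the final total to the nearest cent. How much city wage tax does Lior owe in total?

The Region of Deermouth, January 1 – January 8, 2013: 8 days → £38,000 × 3.35% × 8/365 = £27.9014
The Township of Wintermont, January 9 – May 2, 2013: 114 days → £38,000 × 0.75% × 114/365 = £89.0137
Ivymouth, May 3 – December 31, 2013: 243 days → £38,000 × 4.25% × 243/365 = £1,075.1918
Total = £1,192.1068

£1,192.11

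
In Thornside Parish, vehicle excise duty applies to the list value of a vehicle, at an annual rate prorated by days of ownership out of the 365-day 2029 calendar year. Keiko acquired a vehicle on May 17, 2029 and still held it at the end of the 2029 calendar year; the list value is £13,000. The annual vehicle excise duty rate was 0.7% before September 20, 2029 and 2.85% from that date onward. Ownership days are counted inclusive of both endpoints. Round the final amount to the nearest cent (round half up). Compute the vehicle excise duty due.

May 17 – September 19, 2029: 126 days at 0.7% → £13,000 × 0.7% × 126/365 = £31.4137
September 20 – December 31, 2029: 103 days at 2.85% → £13,000 × 2.85% × 103/365 = £104.5521
Total = £135.9658

£135.97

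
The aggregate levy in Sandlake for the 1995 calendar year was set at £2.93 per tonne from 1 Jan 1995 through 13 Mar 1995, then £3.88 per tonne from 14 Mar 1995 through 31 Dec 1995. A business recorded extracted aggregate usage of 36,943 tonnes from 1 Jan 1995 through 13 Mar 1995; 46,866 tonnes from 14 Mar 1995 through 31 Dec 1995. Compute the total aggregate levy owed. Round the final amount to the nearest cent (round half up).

£290083.07

1 Jan – 13 Mar 1995: 36,943 tonnes at £2.93/tonne → £108242.99
14 Mar – 31 Dec 1995: 46,866 tonnes at £3.88/tonne → £181840.08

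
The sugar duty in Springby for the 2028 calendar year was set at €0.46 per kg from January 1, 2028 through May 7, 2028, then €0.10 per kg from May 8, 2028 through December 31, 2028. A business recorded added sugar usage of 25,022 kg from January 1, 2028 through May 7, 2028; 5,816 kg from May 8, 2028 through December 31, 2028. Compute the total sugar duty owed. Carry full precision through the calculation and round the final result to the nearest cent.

January 1 – May 7, 2028: 25,022 kg at €0.46/kg → €11,510.12
May 8 – December 31, 2028: 5,816 kg at €0.10/kg → €581.60

€12,091.72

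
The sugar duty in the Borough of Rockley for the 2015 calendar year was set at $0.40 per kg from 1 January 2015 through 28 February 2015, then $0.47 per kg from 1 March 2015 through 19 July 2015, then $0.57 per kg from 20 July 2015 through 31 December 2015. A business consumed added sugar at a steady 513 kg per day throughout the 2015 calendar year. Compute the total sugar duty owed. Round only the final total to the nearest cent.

$94,350.96

1 January – 28 February 2015: 59 days × 513 kg/day = 30,267 kg at $0.40/kg → $12,106.80
1 March – 19 July 2015: 141 days × 513 kg/day = 72,333 kg at $0.47/kg → $33,996.51
20 July – 31 December 2015: 165 days × 513 kg/day = 84,645 kg at $0.57/kg → $48,247.65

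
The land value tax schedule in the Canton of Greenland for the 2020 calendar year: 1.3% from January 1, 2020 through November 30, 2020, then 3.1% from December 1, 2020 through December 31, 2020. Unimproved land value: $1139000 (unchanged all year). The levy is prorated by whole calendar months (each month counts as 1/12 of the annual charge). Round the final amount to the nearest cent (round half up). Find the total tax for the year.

$16515.50

January 1 – November 30, 2020: 11 months at 1.3% → $1139000 × 1.3% × 11/12 = $13573.0833
December 1 – December 31, 2020: 1 month at 3.1% → $1139000 × 3.1% × 1/12 = $2942.4167
Total = $16515.5000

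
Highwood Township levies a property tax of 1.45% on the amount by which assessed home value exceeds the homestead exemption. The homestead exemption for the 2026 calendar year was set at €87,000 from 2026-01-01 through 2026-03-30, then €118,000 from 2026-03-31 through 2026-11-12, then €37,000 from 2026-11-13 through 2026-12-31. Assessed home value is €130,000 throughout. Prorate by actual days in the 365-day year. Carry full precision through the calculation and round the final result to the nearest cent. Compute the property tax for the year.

2026-01-01 to 2026-03-30: 89 days, exemption €87,000 → (€130,000 − €87,000) × 1.45% × 89/365 = €152.0315
2026-03-31 to 2026-11-12: 227 days, exemption €118,000 → (€130,000 − €118,000) × 1.45% × 227/365 = €108.2137
2026-11-13 to 2026-12-31: 49 days, exemption €37,000 → (€130,000 − €37,000) × 1.45% × 49/365 = €181.0315
Total = €441.2767

€441.28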